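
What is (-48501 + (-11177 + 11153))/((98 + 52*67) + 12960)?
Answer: -16175/5514 ≈ -2.9334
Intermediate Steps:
(-48501 + (-11177 + 11153))/((98 + 52*67) + 12960) = (-48501 - 24)/((98 + 3484) + 12960) = -48525/(3582 + 12960) = -48525/16542 = -48525*1/16542 = -16175/5514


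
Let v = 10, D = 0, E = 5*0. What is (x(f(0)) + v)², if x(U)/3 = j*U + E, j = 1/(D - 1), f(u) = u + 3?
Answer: 1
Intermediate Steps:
E = 0
f(u) = 3 + u
j = -1 (j = 1/(0 - 1) = 1/(-1) = -1)
x(U) = -3*U (x(U) = 3*(-U + 0) = 3*(-U) = -3*U)
(x(f(0)) + v)² = (-3*(3 + 0) + 10)² = (-3*3 + 10)² = (-9 + 10)² = 1² = 1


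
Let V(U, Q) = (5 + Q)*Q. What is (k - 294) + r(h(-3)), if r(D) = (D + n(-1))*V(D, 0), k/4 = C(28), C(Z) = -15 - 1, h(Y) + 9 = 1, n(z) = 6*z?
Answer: -358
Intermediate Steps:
V(U, Q) = Q*(5 + Q)
h(Y) = -8 (h(Y) = -9 + 1 = -8)
C(Z) = -16
k = -64 (k = 4*(-16) = -64)
r(D) = 0 (r(D) = (D + 6*(-1))*(0*(5 + 0)) = (D - 6)*(0*5) = (-6 + D)*0 = 0)
(k - 294) + r(h(-3)) = (-64 - 294) + 0 = -358 + 0 = -358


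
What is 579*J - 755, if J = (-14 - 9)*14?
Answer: -187193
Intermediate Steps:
J = -322 (J = -23*14 = -322)
579*J - 755 = 579*(-322) - 755 = -186438 - 755 = -187193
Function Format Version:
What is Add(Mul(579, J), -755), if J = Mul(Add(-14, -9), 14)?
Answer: -187193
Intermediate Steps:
J = -322 (J = Mul(-23, 14) = -322)
Add(Mul(579, J), -755) = Add(Mul(579, -322), -755) = Add(-186438, -755) = -187193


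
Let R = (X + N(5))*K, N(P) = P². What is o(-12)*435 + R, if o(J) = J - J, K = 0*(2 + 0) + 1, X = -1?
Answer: 24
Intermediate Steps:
K = 1 (K = 0*2 + 1 = 0 + 1 = 1)
R = 24 (R = (-1 + 5²)*1 = (-1 + 25)*1 = 24*1 = 24)
o(J) = 0
o(-12)*435 + R = 0*435 + 24 = 0 + 24 = 24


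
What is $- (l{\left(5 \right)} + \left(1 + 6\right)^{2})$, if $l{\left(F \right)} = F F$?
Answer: $-74$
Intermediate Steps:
$l{\left(F \right)} = F^{2}$
$- (l{\left(5 \right)} + \left(1 + 6\right)^{2}) = - (5^{2} + \left(1 + 6\right)^{2}) = - (25 + 7^{2}) = - (25 + 49) = \left(-1\right) 74 = -74$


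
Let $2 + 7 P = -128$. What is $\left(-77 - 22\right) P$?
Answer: $\frac{12870}{7} \approx 1838.6$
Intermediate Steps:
$P = - \frac{130}{7}$ ($P = - \frac{2}{7} + \frac{1}{7} \left(-128\right) = - \frac{2}{7} - \frac{128}{7} = - \frac{130}{7} \approx -18.571$)
$\left(-77 - 22\right) P = \left(-77 - 22\right) \left(- \frac{130}{7}\right) = \left(-99\right) \left(- \frac{130}{7}\right) = \frac{12870}{7}$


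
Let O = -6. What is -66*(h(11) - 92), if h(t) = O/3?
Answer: 6204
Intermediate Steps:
h(t) = -2 (h(t) = -6/3 = -6*⅓ = -2)
-66*(h(11) - 92) = -66*(-2 - 92) = -66*(-94) = 6204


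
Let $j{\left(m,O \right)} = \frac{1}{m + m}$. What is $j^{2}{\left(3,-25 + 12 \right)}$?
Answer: $\frac{1}{36} \approx 0.027778$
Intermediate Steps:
$j{\left(m,O \right)} = \frac{1}{2 m}$
$j^{2}{\left(3,-25 + 12 \right)} = \left(\frac{1}{2 \cdot 3}\right)^{2} = \left(\frac{1}{2} \cdot \frac{1}{3}\right)^{2} = \left(\frac{1}{6}\right)^{2} = \frac{1}{36}$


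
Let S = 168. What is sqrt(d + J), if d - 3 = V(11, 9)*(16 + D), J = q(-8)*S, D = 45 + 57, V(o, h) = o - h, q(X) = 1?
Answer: sqrt(407) ≈ 20.174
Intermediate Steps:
D = 102
J = 168 (J = 1*168 = 168)
d = 239 (d = 3 + (11 - 1*9)*(16 + 102) = 3 + (11 - 9)*118 = 3 + 2*118 = 3 + 236 = 239)
sqrt(d + J) = sqrt(239 + 168) = sqrt(407)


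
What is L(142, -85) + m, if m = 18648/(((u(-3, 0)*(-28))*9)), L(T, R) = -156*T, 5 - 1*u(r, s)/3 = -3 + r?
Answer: -731090/33 ≈ -22154.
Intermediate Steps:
u(r, s) = 24 - 3*r (u(r, s) = 15 - 3*(-3 + r) = 15 + (9 - 3*r) = 24 - 3*r)
m = -74/33 (m = 18648/((((24 - 3*(-3))*(-28))*9)) = 18648/((((24 + 9)*(-28))*9)) = 18648/(((33*(-28))*9)) = 18648/((-924*9)) = 18648/(-8316) = 18648*(-1/8316) = -74/33 ≈ -2.2424)
L(142, -85) + m = -156*142 - 74/33 = -22152 - 74/33 = -731090/33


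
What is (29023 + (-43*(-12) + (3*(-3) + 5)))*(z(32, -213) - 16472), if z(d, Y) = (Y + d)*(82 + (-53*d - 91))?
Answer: 8628148155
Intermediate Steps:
z(d, Y) = (-9 - 53*d)*(Y + d) (z(d, Y) = (Y + d)*(82 + (-91 - 53*d)) = (Y + d)*(-9 - 53*d) = (-9 - 53*d)*(Y + d))
(29023 + (-43*(-12) + (3*(-3) + 5)))*(z(32, -213) - 16472) = (29023 + (-43*(-12) + (3*(-3) + 5)))*((-53*32² - 9*(-213) - 9*32 - 53*(-213)*32) - 16472) = (29023 + (516 + (-9 + 5)))*((-53*1024 + 1917 - 288 + 361248) - 16472) = (29023 + (516 - 4))*((-54272 + 1917 - 288 + 361248) - 16472) = (29023 + 512)*(308605 - 16472) = 29535*292133 = 8628148155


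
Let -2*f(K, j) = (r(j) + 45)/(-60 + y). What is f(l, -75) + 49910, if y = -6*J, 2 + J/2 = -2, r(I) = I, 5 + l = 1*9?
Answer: 199635/4 ≈ 49909.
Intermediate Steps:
l = 4 (l = -5 + 1*9 = -5 + 9 = 4)
J = -8 (J = -4 + 2*(-2) = -4 - 4 = -8)
y = 48 (y = -6*(-8) = 48)
f(K, j) = 15/8 + j/24 (f(K, j) = -(j + 45)/(2*(-60 + 48)) = -(45 + j)/(2*(-12)) = -(45 + j)*(-1)/(2*12) = -(-15/4 - j/12)/2 = 15/8 + j/24)
f(l, -75) + 49910 = (15/8 + (1/24)*(-75)) + 49910 = (15/8 - 25/8) + 49910 = -5/4 + 49910 = 199635/4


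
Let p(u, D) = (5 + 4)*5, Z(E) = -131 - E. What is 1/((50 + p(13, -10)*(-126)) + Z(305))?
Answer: -1/6056 ≈ -0.00016513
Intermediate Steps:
p(u, D) = 45 (p(u, D) = 9*5 = 45)
1/((50 + p(13, -10)*(-126)) + Z(305)) = 1/((50 + 45*(-126)) + (-131 - 1*305)) = 1/((50 - 5670) + (-131 - 305)) = 1/(-5620 - 436) = 1/(-6056) = -1/6056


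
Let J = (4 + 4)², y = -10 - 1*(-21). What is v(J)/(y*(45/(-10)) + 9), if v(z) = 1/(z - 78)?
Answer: 1/567 ≈ 0.0017637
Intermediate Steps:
y = 11 (y = -10 + 21 = 11)
J = 64 (J = 8² = 64)
v(z) = 1/(-78 + z)
v(J)/(y*(45/(-10)) + 9) = 1/((-78 + 64)*(11*(45/(-10)) + 9)) = 1/((-14)*(11*(45*(-⅒)) + 9)) = -1/(14*(11*(-9/2) + 9)) = -1/(14*(-99/2 + 9)) = -1/(14*(-81/2)) = -1/14*(-2/81) = 1/567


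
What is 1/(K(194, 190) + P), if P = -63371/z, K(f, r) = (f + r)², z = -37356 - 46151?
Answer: 83507/12313671563 ≈ 6.7817e-6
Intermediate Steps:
z = -83507
P = 63371/83507 (P = -63371/(-83507) = -63371*(-1/83507) = 63371/83507 ≈ 0.75887)
1/(K(194, 190) + P) = 1/((194 + 190)² + 63371/83507) = 1/(384² + 63371/83507) = 1/(147456 + 63371/83507) = 1/(12313671563/83507) = 83507/12313671563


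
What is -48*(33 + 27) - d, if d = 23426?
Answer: -26306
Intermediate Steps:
-48*(33 + 27) - d = -48*(33 + 27) - 1*23426 = -48*60 - 23426 = -2880 - 23426 = -26306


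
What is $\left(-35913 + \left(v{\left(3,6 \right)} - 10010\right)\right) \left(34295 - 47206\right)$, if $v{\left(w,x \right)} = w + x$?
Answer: $592795654$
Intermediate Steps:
$\left(-35913 + \left(v{\left(3,6 \right)} - 10010\right)\right) \left(34295 - 47206\right) = \left(-35913 + \left(\left(3 + 6\right) - 10010\right)\right) \left(34295 - 47206\right) = \left(-35913 + \left(9 - 10010\right)\right) \left(-12911\right) = \left(-35913 - 10001\right) \left(-12911\right) = \left(-45914\right) \left(-12911\right) = 592795654$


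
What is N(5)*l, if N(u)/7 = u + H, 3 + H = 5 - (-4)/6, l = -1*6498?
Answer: -348726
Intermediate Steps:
l = -6498
H = 8/3 (H = -3 + (5 - (-4)/6) = -3 + (5 - 1*(-⅔)) = -3 + (5 + ⅔) = -3 + 17/3 = 8/3 ≈ 2.6667)
N(u) = 56/3 + 7*u (N(u) = 7*(u + 8/3) = 7*(8/3 + u) = 56/3 + 7*u)
N(5)*l = (56/3 + 7*5)*(-6498) = (56/3 + 35)*(-6498) = (161/3)*(-6498) = -348726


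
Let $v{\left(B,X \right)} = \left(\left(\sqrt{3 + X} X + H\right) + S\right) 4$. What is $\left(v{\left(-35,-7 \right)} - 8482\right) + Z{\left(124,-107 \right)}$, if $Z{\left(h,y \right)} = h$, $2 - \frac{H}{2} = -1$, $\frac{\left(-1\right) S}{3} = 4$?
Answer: $-8382 - 56 i \approx -8382.0 - 56.0 i$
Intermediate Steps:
$S = -12$ ($S = \left(-3\right) 4 = -12$)
$H = 6$ ($H = 4 - -2 = 4 + 2 = 6$)
$v{\left(B,X \right)} = -24 + 4 X \sqrt{3 + X}$ ($v{\left(B,X \right)} = \left(\left(\sqrt{3 + X} X + 6\right) - 12\right) 4 = \left(\left(X \sqrt{3 + X} + 6\right) - 12\right) 4 = \left(\left(6 + X \sqrt{3 + X}\right) - 12\right) 4 = \left(-6 + X \sqrt{3 + X}\right) 4 = -24 + 4 X \sqrt{3 + X}$)
$\left(v{\left(-35,-7 \right)} - 8482\right) + Z{\left(124,-107 \right)} = \left(\left(-24 + 4 \left(-7\right) \sqrt{3 - 7}\right) - 8482\right) + 124 = \left(\left(-24 + 4 \left(-7\right) \sqrt{-4}\right) - 8482\right) + 124 = \left(\left(-24 + 4 \left(-7\right) 2 i\right) - 8482\right) + 124 = \left(\left(-24 - 56 i\right) - 8482\right) + 124 = \left(-8506 - 56 i\right) + 124 = -8382 - 56 i$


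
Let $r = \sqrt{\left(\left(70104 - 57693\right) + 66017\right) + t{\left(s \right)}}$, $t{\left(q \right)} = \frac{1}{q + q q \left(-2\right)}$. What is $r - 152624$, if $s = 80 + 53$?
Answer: $-152624 + \frac{\sqrt{97424047805455}}{35245} \approx -1.5234 \cdot 10^{5}$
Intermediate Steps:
$s = 133$
$t{\left(q \right)} = \frac{1}{q - 2 q^{2}}$ ($t{\left(q \right)} = \frac{1}{q + q^{2} \left(-2\right)} = \frac{1}{q - 2 q^{2}}$)
$r = \frac{\sqrt{97424047805455}}{35245}$ ($r = \sqrt{\left(\left(70104 - 57693\right) + 66017\right) - \frac{1}{133 \left(-1 + 2 \cdot 133\right)}} = \sqrt{\left(12411 + 66017\right) - \frac{1}{133 \left(-1 + 266\right)}} = \sqrt{78428 - \frac{1}{133 \cdot 265}} = \sqrt{78428 - \frac{1}{133} \cdot \frac{1}{265}} = \sqrt{78428 - \frac{1}{35245}} = \sqrt{\frac{2764194859}{35245}} = \frac{\sqrt{97424047805455}}{35245} \approx 280.05$)
$r - 152624 = \frac{\sqrt{97424047805455}}{35245} - 152624 = -152624 + \frac{\sqrt{97424047805455}}{35245}$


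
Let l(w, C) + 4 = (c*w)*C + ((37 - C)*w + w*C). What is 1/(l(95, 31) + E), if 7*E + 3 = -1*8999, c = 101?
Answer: 1/299670 ≈ 3.3370e-6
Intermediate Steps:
E = -1286 (E = -3/7 + (-1*8999)/7 = -3/7 + (⅐)*(-8999) = -3/7 - 8999/7 = -1286)
l(w, C) = -4 + w*(37 - C) + 102*C*w (l(w, C) = -4 + ((101*w)*C + ((37 - C)*w + w*C)) = -4 + (101*C*w + (w*(37 - C) + C*w)) = -4 + (101*C*w + (C*w + w*(37 - C))) = -4 + (w*(37 - C) + 102*C*w) = -4 + w*(37 - C) + 102*C*w)
1/(l(95, 31) + E) = 1/((-4 + 37*95 + 101*31*95) - 1286) = 1/((-4 + 3515 + 297445) - 1286) = 1/(300956 - 1286) = 1/299670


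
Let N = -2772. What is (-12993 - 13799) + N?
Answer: -29564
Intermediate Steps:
(-12993 - 13799) + N = (-12993 - 13799) - 2772 = -26792 - 2772 = -29564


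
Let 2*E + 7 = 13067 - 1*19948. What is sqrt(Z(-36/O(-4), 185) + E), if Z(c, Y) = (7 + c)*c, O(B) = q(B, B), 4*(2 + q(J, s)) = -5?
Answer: 2*I*sqrt(137049)/13 ≈ 56.954*I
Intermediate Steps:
q(J, s) = -13/4 (q(J, s) = -2 + (1/4)*(-5) = -2 - 5/4 = -13/4)
O(B) = -13/4
E = -3444 (E = -7/2 + (13067 - 1*19948)/2 = -7/2 + (13067 - 19948)/2 = -7/2 + (1/2)*(-6881) = -7/2 - 6881/2 = -3444)
Z(c, Y) = c*(7 + c)
sqrt(Z(-36/O(-4), 185) + E) = sqrt((-36/(-13/4))*(7 - 36/(-13/4)) - 3444) = sqrt((-36*(-4/13))*(7 - 36*(-4/13)) - 3444) = sqrt(144*(7 + 144/13)/13 - 3444) = sqrt((144/13)*(235/13) - 3444) = sqrt(33840/169 - 3444) = sqrt(-548196/169) = 2*I*sqrt(137049)/13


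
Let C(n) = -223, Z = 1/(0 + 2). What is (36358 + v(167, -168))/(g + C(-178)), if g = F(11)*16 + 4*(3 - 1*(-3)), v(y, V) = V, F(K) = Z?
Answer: -36190/191 ≈ -189.48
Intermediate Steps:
Z = ½ (Z = 1/2 = ½ ≈ 0.50000)
F(K) = ½
g = 32 (g = (½)*16 + 4*(3 - 1*(-3)) = 8 + 4*(3 + 3) = 8 + 4*6 = 8 + 24 = 32)
(36358 + v(167, -168))/(g + C(-178)) = (36358 - 168)/(32 - 223) = 36190/(-191) = 36190*(-1/191) = -36190/191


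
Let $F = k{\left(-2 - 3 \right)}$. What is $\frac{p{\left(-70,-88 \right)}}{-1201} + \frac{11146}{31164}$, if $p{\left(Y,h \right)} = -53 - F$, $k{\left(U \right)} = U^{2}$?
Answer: $\frac{7908569}{18713982} \approx 0.4226$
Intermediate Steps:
$F = 25$ ($F = \left(-2 - 3\right)^{2} = \left(-5\right)^{2} = 25$)
$p{\left(Y,h \right)} = -78$ ($p{\left(Y,h \right)} = -53 - 25 = -78$)
$\frac{p{\left(-70,-88 \right)}}{-1201} + \frac{11146}{31164} = - \frac{78}{-1201} + \frac{11146}{31164} = \left(-78\right) \left(- \frac{1}{1201}\right) + 11146 \cdot \frac{1}{31164} = \frac{78}{1201} + \frac{5573}{15582} = \frac{7908569}{18713982}$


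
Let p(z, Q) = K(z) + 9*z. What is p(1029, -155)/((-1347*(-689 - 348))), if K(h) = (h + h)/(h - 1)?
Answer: 1587061/239325082 ≈ 0.0066314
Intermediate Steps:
K(h) = 2*h/(-1 + h) (K(h) = (2*h)/(-1 + h) = 2*h/(-1 + h))
p(z, Q) = 9*z + 2*z/(-1 + z) (p(z, Q) = 2*z/(-1 + z) + 9*z = 9*z + 2*z/(-1 + z))
p(1029, -155)/((-1347*(-689 - 348))) = (1029*(-7 + 9*1029)/(-1 + 1029))/((-1347*(-689 - 348))) = (1029*(-7 + 9261)/1028)/((-1347*(-1037))) = (1029*(1/1028)*9254)/1396839 = (4761183/514)*(1/1396839) = 1587061/239325082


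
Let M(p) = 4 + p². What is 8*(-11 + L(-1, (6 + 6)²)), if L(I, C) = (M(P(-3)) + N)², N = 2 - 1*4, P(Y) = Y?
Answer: 880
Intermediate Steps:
N = -2 (N = 2 - 4 = -2)
L(I, C) = 121 (L(I, C) = ((4 + (-3)²) - 2)² = ((4 + 9) - 2)² = (13 - 2)² = 11² = 121)
8*(-11 + L(-1, (6 + 6)²)) = 8*(-11 + 121) = 8*110 = 880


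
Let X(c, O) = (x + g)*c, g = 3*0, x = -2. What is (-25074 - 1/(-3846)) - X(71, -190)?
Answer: -95888471/3846 ≈ -24932.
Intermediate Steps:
g = 0
X(c, O) = -2*c (X(c, O) = (-2 + 0)*c = -2*c)
(-25074 - 1/(-3846)) - X(71, -190) = (-25074 - 1/(-3846)) - (-2)*71 = (-25074 - 1*(-1/3846)) - 1*(-142) = (-25074 + 1/3846) + 142 = -96434603/3846 + 142 = -95888471/3846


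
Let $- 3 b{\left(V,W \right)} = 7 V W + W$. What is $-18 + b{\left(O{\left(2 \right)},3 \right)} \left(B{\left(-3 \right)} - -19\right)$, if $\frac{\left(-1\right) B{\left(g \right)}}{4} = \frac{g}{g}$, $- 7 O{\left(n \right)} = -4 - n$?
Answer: $-123$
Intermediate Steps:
$O{\left(n \right)} = \frac{4}{7} + \frac{n}{7}$ ($O{\left(n \right)} = - \frac{-4 - n}{7} = \frac{4}{7} + \frac{n}{7}$)
$b{\left(V,W \right)} = - \frac{W}{3} - \frac{7 V W}{3}$ ($b{\left(V,W \right)} = - \frac{7 V W + W}{3} = - \frac{W + 7 V W}{3} = - \frac{W}{3} - \frac{7 V W}{3}$)
$B{\left(g \right)} = -4$ ($B{\left(g \right)} = - 4 \frac{g}{g} = \left(-4\right) 1 = -4$)
$-18 + b{\left(O{\left(2 \right)},3 \right)} \left(B{\left(-3 \right)} - -19\right) = -18 + \left(- \frac{1}{3}\right) 3 \left(1 + 7 \left(\frac{4}{7} + \frac{1}{7} \cdot 2\right)\right) \left(-4 - -19\right) = -18 + \left(- \frac{1}{3}\right) 3 \left(1 + 7 \left(\frac{4}{7} + \frac{2}{7}\right)\right) \left(-4 + 19\right) = -18 + \left(- \frac{1}{3}\right) 3 \left(1 + 7 \cdot \frac{6}{7}\right) 15 = -18 + \left(- \frac{1}{3}\right) 3 \left(1 + 6\right) 15 = -18 + \left(- \frac{1}{3}\right) 3 \cdot 7 \cdot 15 = -18 - 105 = -123$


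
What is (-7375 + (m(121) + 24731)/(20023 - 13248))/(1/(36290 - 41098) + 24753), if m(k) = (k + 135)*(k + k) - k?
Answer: -239818534904/806309165825 ≈ -0.29743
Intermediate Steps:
m(k) = -k + 2*k*(135 + k) (m(k) = (135 + k)*(2*k) - k = 2*k*(135 + k) - k = -k + 2*k*(135 + k))
(-7375 + (m(121) + 24731)/(20023 - 13248))/(1/(36290 - 41098) + 24753) = (-7375 + (121*(269 + 2*121) + 24731)/(20023 - 13248))/(1/(36290 - 41098) + 24753) = (-7375 + (121*(269 + 242) + 24731)/6775)/(1/(-4808) + 24753) = (-7375 + (121*511 + 24731)*(1/6775))/(-1/4808 + 24753) = (-7375 + (61831 + 24731)*(1/6775))/(119012423/4808) = (-7375 + 86562*(1/6775))*(4808/119012423) = (-7375 + 86562/6775)*(4808/119012423) = -49879063/6775*4808/119012423 = -239818534904/806309165825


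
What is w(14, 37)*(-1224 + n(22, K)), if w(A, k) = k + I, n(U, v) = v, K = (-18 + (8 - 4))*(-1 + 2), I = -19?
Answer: -22284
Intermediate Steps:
K = -14 (K = (-18 + 4)*1 = -14*1 = -14)
w(A, k) = -19 + k (w(A, k) = k - 19 = -19 + k)
w(14, 37)*(-1224 + n(22, K)) = (-19 + 37)*(-1224 - 14) = 18*(-1238) = -22284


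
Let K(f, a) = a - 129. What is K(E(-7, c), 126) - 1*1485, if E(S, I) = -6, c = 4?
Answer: -1488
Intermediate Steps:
K(f, a) = -129 + a
K(E(-7, c), 126) - 1*1485 = (-129 + 126) - 1*1485 = -3 - 1485 = -1488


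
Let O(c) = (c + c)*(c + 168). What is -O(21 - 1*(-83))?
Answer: -56576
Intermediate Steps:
O(c) = 2*c*(168 + c) (O(c) = (2*c)*(168 + c) = 2*c*(168 + c))
-O(21 - 1*(-83)) = -2*(21 - 1*(-83))*(168 + (21 - 1*(-83))) = -2*(21 + 83)*(168 + (21 + 83)) = -2*104*(168 + 104) = -2*104*272 = -1*56576 = -56576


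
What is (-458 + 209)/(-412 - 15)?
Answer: 249/427 ≈ 0.58314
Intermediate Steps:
(-458 + 209)/(-412 - 15) = -249/(-427) = -249*(-1/427) = 249/427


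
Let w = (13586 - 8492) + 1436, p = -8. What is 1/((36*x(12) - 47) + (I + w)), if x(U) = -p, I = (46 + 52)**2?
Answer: 1/16375 ≈ 6.1069e-5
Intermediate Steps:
I = 9604 (I = 98**2 = 9604)
x(U) = 8 (x(U) = -1*(-8) = 8)
w = 6530 (w = 5094 + 1436 = 6530)
1/((36*x(12) - 47) + (I + w)) = 1/((36*8 - 47) + (9604 + 6530)) = 1/((288 - 47) + 16134) = 1/(241 + 16134) = 1/16375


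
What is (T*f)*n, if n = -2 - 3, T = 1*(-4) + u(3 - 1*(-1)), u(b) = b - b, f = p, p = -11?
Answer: -220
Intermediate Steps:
f = -11
u(b) = 0
T = -4 (T = 1*(-4) + 0 = -4 + 0 = -4)
n = -5
(T*f)*n = -4*(-11)*(-5) = 44*(-5) = -220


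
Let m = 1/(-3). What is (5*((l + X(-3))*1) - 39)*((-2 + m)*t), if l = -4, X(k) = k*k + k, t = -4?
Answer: -812/3 ≈ -270.67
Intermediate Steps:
X(k) = k + k**2 (X(k) = k**2 + k = k + k**2)
m = -1/3 ≈ -0.33333
(5*((l + X(-3))*1) - 39)*((-2 + m)*t) = (5*((-4 - 3*(1 - 3))*1) - 39)*((-2 - 1/3)*(-4)) = (5*((-4 - 3*(-2))*1) - 39)*(-7/3*(-4)) = (5*((-4 + 6)*1) - 39)*(28/3) = (5*(2*1) - 39)*(28/3) = (5*2 - 39)*(28/3) = (10 - 39)*(28/3) = -29*28/3 = -812/3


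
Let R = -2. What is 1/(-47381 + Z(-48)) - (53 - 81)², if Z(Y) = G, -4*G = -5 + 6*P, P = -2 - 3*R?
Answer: -148601716/189543 ≈ -784.00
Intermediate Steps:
P = 4 (P = -2 - 3*(-2) = -2 + 6 = 4)
G = -19/4 (G = -(-5 + 6*4)/4 = -(-5 + 24)/4 = -¼*19 = -19/4 ≈ -4.7500)
Z(Y) = -19/4
1/(-47381 + Z(-48)) - (53 - 81)² = 1/(-47381 - 19/4) - (53 - 81)² = 1/(-189543/4) - 1*(-28)² = -4/189543 - 1*784 = -4/189543 - 784 = -148601716/189543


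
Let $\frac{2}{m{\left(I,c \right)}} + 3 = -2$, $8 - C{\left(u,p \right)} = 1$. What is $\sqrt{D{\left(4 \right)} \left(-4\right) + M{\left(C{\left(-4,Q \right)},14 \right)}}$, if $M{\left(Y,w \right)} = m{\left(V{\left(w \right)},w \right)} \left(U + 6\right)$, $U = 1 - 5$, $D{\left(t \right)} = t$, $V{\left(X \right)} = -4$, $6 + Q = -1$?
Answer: $\frac{2 i \sqrt{105}}{5} \approx 4.0988 i$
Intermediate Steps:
$Q = -7$ ($Q = -6 - 1 = -7$)
$C{\left(u,p \right)} = 7$ ($C{\left(u,p \right)} = 8 - 1 = 7$)
$m{\left(I,c \right)} = - \frac{2}{5}$ ($m{\left(I,c \right)} = \frac{2}{-3 - 2} = \frac{2}{-5} = 2 \left(- \frac{1}{5}\right) = - \frac{2}{5}$)
$U = -4$
$M{\left(Y,w \right)} = - \frac{4}{5}$ ($M{\left(Y,w \right)} = - \frac{2 \left(-4 + 6\right)}{5} = \left(- \frac{2}{5}\right) 2 = - \frac{4}{5}$)
$\sqrt{D{\left(4 \right)} \left(-4\right) + M{\left(C{\left(-4,Q \right)},14 \right)}} = \sqrt{4 \left(-4\right) - \frac{4}{5}} = \sqrt{-16 - \frac{4}{5}} = \sqrt{- \frac{84}{5}} = \frac{2 i \sqrt{105}}{5}$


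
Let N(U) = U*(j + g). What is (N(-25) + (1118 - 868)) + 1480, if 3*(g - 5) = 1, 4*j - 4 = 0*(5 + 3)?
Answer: 4715/3 ≈ 1571.7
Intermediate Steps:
j = 1 (j = 1 + (0*(5 + 3))/4 = 1 + (0*8)/4 = 1 + (¼)*0 = 1 + 0 = 1)
g = 16/3 (g = 5 + (⅓)*1 = 5 + ⅓ = 16/3 ≈ 5.3333)
N(U) = 19*U/3 (N(U) = U*(1 + 16/3) = U*(19/3) = 19*U/3)
(N(-25) + (1118 - 868)) + 1480 = ((19/3)*(-25) + (1118 - 868)) + 1480 = (-475/3 + 250) + 1480 = 275/3 + 1480 = 4715/3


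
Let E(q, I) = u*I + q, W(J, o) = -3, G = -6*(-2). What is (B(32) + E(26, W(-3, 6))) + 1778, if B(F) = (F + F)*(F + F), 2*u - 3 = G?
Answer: 11755/2 ≈ 5877.5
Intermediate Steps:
G = 12
u = 15/2 (u = 3/2 + (1/2)*12 = 3/2 + 6 = 15/2 ≈ 7.5000)
B(F) = 4*F**2 (B(F) = (2*F)*(2*F) = 4*F**2)
E(q, I) = q + 15*I/2 (E(q, I) = 15*I/2 + q = q + 15*I/2)
(B(32) + E(26, W(-3, 6))) + 1778 = (4*32**2 + (26 + (15/2)*(-3))) + 1778 = (4*1024 + (26 - 45/2)) + 1778 = (4096 + 7/2) + 1778 = 8199/2 + 1778 = 11755/2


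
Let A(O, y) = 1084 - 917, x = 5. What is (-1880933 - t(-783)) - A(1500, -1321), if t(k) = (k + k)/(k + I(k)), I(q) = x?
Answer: -731748683/389 ≈ -1.8811e+6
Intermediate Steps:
I(q) = 5
A(O, y) = 167
t(k) = 2*k/(5 + k) (t(k) = (k + k)/(k + 5) = (2*k)/(5 + k) = 2*k/(5 + k))
(-1880933 - t(-783)) - A(1500, -1321) = (-1880933 - 2*(-783)/(5 - 783)) - 1*167 = (-1880933 - 2*(-783)/(-778)) - 167 = (-1880933 - 2*(-783)*(-1)/778) - 167 = (-1880933 - 1*783/389) - 167 = (-1880933 - 783/389) - 167 = -731683720/389 - 167 = -731748683/389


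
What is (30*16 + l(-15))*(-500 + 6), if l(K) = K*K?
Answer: -348270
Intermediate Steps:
l(K) = K²
(30*16 + l(-15))*(-500 + 6) = (30*16 + (-15)²)*(-500 + 6) = (480 + 225)*(-494) = 705*(-494) = -348270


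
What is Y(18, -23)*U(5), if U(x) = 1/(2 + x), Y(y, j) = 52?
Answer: 52/7 ≈ 7.4286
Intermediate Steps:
Y(18, -23)*U(5) = 52/(2 + 5) = 52/7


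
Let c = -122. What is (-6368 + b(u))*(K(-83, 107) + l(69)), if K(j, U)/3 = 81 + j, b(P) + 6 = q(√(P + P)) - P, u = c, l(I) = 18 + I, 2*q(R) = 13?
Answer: -1011771/2 ≈ -5.0589e+5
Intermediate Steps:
q(R) = 13/2 (q(R) = (½)*13 = 13/2)
u = -122
b(P) = ½ - P (b(P) = -6 + (13/2 - P) = ½ - P)
K(j, U) = 243 + 3*j (K(j, U) = 3*(81 + j) = 243 + 3*j)
(-6368 + b(u))*(K(-83, 107) + l(69)) = (-6368 + (½ - 1*(-122)))*((243 + 3*(-83)) + (18 + 69)) = (-6368 + (½ + 122))*((243 - 249) + 87) = (-6368 + 245/2)*(-6 + 87) = -12491/2*81 = -1011771/2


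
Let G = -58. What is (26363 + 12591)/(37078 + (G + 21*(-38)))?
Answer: 19477/18111 ≈ 1.0754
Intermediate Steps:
(26363 + 12591)/(37078 + (G + 21*(-38))) = (26363 + 12591)/(37078 + (-58 + 21*(-38))) = 38954/(37078 + (-58 - 798)) = 38954/(37078 - 856) = 38954/36222 = 38954*(1/36222) = 19477/18111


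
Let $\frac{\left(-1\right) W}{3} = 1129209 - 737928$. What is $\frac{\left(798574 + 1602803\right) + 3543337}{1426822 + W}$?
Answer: $\frac{5944714}{252979} \approx 23.499$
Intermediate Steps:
$W = -1173843$ ($W = - 3 \left(1129209 - 737928\right) = \left(-3\right) 391281 = -1173843$)
$\frac{\left(798574 + 1602803\right) + 3543337}{1426822 + W} = \frac{\left(798574 + 1602803\right) + 3543337}{1426822 - 1173843} = \frac{2401377 + 3543337}{252979} = 5944714 \cdot \frac{1}{252979} = \frac{5944714}{252979}$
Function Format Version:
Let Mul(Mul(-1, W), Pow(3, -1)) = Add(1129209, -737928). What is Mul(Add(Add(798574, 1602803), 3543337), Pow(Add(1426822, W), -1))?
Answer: Rational(5944714, 252979) ≈ 23.499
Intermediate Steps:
W = -1173843 (W = Mul(-3, Add(1129209, -737928)) = Mul(-3, 391281) = -1173843)
Mul(Add(Add(798574, 1602803), 3543337), Pow(Add(1426822, W), -1)) = Mul(Add(Add(798574, 1602803), 3543337), Pow(Add(1426822, -1173843), -1)) = Mul(Add(2401377, 3543337), Pow(252979, -1)) = Mul(5944714, Rational(1, 252979)) = Rational(5944714, 252979)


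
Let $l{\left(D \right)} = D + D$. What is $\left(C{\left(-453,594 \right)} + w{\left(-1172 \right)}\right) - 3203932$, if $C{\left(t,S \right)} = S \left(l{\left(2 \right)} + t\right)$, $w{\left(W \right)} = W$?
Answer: $-3471810$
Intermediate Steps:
$l{\left(D \right)} = 2 D$
$C{\left(t,S \right)} = S \left(4 + t\right)$ ($C{\left(t,S \right)} = S \left(2 \cdot 2 + t\right) = S \left(4 + t\right)$)
$\left(C{\left(-453,594 \right)} + w{\left(-1172 \right)}\right) - 3203932 = \left(594 \left(4 - 453\right) - 1172\right) - 3203932 = \left(594 \left(-449\right) - 1172\right) - 3203932 = \left(-266706 - 1172\right) - 3203932 = -267878 - 3203932 = -3471810$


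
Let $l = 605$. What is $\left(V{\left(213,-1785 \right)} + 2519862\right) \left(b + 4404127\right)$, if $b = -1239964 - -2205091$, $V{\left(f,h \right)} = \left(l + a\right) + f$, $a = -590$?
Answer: $13531003312860$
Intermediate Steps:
$V{\left(f,h \right)} = 15 + f$ ($V{\left(f,h \right)} = \left(605 - 590\right) + f = 15 + f$)
$b = 965127$ ($b = -1239964 + 2205091 = 965127$)
$\left(V{\left(213,-1785 \right)} + 2519862\right) \left(b + 4404127\right) = \left(\left(15 + 213\right) + 2519862\right) \left(965127 + 4404127\right) = \left(228 + 2519862\right) 5369254 = 2520090 \cdot 5369254 = 13531003312860$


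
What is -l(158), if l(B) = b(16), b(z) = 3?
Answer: -3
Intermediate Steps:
l(B) = 3
-l(158) = -1*3 = -3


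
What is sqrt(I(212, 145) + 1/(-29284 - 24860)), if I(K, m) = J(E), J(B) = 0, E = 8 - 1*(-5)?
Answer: I*sqrt(94)/2256 ≈ 0.0042976*I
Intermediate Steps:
E = 13 (E = 8 + 5 = 13)
I(K, m) = 0
sqrt(I(212, 145) + 1/(-29284 - 24860)) = sqrt(0 + 1/(-29284 - 24860)) = sqrt(0 + 1/(-54144)) = sqrt(0 - 1/54144) = sqrt(-1/54144) = I*sqrt(94)/2256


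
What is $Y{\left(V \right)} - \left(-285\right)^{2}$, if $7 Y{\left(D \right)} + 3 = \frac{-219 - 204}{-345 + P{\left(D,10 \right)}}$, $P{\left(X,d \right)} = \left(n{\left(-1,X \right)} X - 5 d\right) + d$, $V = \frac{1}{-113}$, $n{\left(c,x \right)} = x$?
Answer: $- \frac{931720145235}{11470816} \approx -81225.0$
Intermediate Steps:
$V = - \frac{1}{113} \approx -0.0088496$
$P{\left(X,d \right)} = X^{2} - 4 d$ ($P{\left(X,d \right)} = \left(X X - 5 d\right) + d = \left(X^{2} - 5 d\right) + d = X^{2} - 4 d$)
$Y{\left(D \right)} = - \frac{3}{7} - \frac{423}{7 \left(-385 + D^{2}\right)}$ ($Y{\left(D \right)} = - \frac{3}{7} + \frac{\left(-219 - 204\right) \frac{1}{-345 + \left(D^{2} - 40\right)}}{7} = - \frac{3}{7} + \frac{\left(-423\right) \frac{1}{-345 + \left(D^{2} - 40\right)}}{7} = - \frac{3}{7} + \frac{\left(-423\right) \frac{1}{-345 + \left(-40 + D^{2}\right)}}{7} = - \frac{3}{7} + \frac{\left(-423\right) \frac{1}{-385 + D^{2}}}{7} = - \frac{3}{7} - \frac{423}{7 \left(-385 + D^{2}\right)}$)
$Y{\left(V \right)} - \left(-285\right)^{2} = \frac{3 \left(244 - \left(- \frac{1}{113}\right)^{2}\right)}{7 \left(-385 + \left(- \frac{1}{113}\right)^{2}\right)} - \left(-285\right)^{2} = \frac{3 \left(244 - \frac{1}{12769}\right)}{7 \left(-385 + \frac{1}{12769}\right)} - 81225 = \frac{3 \left(244 - \frac{1}{12769}\right)}{7 \left(- \frac{4916064}{12769}\right)} - 81225 = \frac{3}{7} \left(- \frac{12769}{4916064}\right) \frac{3115635}{12769} - 81225 = - \frac{3115635}{11470816} - 81225 = - \frac{931720145235}{11470816}$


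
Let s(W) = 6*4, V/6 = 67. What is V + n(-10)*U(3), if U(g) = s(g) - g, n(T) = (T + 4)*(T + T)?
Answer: 2922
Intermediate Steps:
V = 402 (V = 6*67 = 402)
n(T) = 2*T*(4 + T) (n(T) = (4 + T)*(2*T) = 2*T*(4 + T))
s(W) = 24
U(g) = 24 - g
V + n(-10)*U(3) = 402 + (2*(-10)*(4 - 10))*(24 - 1*3) = 402 + (2*(-10)*(-6))*(24 - 3) = 402 + 120*21 = 402 + 2520 = 2922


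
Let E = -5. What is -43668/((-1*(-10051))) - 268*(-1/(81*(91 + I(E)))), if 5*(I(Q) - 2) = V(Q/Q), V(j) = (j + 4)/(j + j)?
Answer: -656051860/152242497 ≈ -4.3093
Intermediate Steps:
V(j) = (4 + j)/(2*j) (V(j) = (4 + j)/((2*j)) = (4 + j)*(1/(2*j)) = (4 + j)/(2*j))
I(Q) = 5/2 (I(Q) = 2 + ((4 + Q/Q)/(2*((Q/Q))))/5 = 2 + ((1/2)*(4 + 1)/1)/5 = 2 + ((1/2)*1*5)/5 = 2 + (1/5)*(5/2) = 2 + 1/2 = 5/2)
-43668/((-1*(-10051))) - 268*(-1/(81*(91 + I(E)))) = -43668/((-1*(-10051))) - 268*(-1/(81*(91 + 5/2))) = -43668/10051 - 268/((187/2)*(-81)) = -43668*1/10051 - 268/(-15147/2) = -43668/10051 - 268*(-2/15147) = -43668/10051 + 536/15147 = -656051860/152242497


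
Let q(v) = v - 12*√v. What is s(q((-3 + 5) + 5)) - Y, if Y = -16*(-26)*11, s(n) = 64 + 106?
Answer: -4406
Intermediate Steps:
s(n) = 170
Y = 4576 (Y = 416*11 = 4576)
s(q((-3 + 5) + 5)) - Y = 170 - 1*4576 = 170 - 4576 = -4406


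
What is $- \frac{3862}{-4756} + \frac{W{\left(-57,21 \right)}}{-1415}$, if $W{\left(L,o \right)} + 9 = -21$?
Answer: $\frac{560741}{672974} \approx 0.83323$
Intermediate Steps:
$W{\left(L,o \right)} = -30$ ($W{\left(L,o \right)} = -9 - 21 = -30$)
$- \frac{3862}{-4756} + \frac{W{\left(-57,21 \right)}}{-1415} = - \frac{3862}{-4756} - \frac{30}{-1415} = \left(-3862\right) \left(- \frac{1}{4756}\right) - - \frac{6}{283} = \frac{1931}{2378} + \frac{6}{283} = \frac{560741}{672974}$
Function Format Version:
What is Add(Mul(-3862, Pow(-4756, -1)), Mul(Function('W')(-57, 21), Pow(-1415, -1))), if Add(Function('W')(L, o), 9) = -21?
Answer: Rational(560741, 672974) ≈ 0.83323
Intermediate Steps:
Function('W')(L, o) = -30 (Function('W')(L, o) = Add(-9, -21) = -30)
Add(Mul(-3862, Pow(-4756, -1)), Mul(Function('W')(-57, 21), Pow(-1415, -1))) = Add(Mul(-3862, Pow(-4756, -1)), Mul(-30, Pow(-1415, -1))) = Add(Mul(-3862, Rational(-1, 4756)), Mul(-30, Rational(-1, 1415))) = Add(Rational(1931, 2378), Rational(6, 283)) = Rational(560741, 672974)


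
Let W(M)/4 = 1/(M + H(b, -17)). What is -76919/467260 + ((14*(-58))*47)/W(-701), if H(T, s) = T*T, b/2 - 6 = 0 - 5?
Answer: 3107314902101/467260 ≈ 6.6501e+6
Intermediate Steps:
b = 2 (b = 12 + 2*(0 - 5) = 12 + 2*(-5) = 12 - 10 = 2)
H(T, s) = T**2
W(M) = 4/(4 + M) (W(M) = 4/(M + 2**2) = 4/(M + 4) = 4/(4 + M))
-76919/467260 + ((14*(-58))*47)/W(-701) = -76919/467260 + ((14*(-58))*47)/((4/(4 - 701))) = -76919*1/467260 + (-812*47)/((4/(-697))) = -76919/467260 - 38164/(4*(-1/697)) = -76919/467260 - 38164/(-4/697) = -76919/467260 - 38164*(-697/4) = -76919/467260 + 6650077 = 3107314902101/467260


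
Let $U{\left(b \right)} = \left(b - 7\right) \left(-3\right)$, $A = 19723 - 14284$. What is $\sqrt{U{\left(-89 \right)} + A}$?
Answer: $\sqrt{5727} \approx 75.677$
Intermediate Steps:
$A = 5439$ ($A = 19723 - 14284 = 5439$)
$U{\left(b \right)} = 21 - 3 b$ ($U{\left(b \right)} = \left(-7 + b\right) \left(-3\right) = 21 - 3 b$)
$\sqrt{U{\left(-89 \right)} + A} = \sqrt{\left(21 - -267\right) + 5439} = \sqrt{\left(21 + 267\right) + 5439} = \sqrt{288 + 5439} = \sqrt{5727}$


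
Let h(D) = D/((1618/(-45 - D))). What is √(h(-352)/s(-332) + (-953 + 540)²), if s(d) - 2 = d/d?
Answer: √1004576391537/2427 ≈ 412.97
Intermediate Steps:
s(d) = 3 (s(d) = 2 + d/d = 2 + 1 = 3)
h(D) = D*(-45/1618 - D/1618)
√(h(-352)/s(-332) + (-953 + 540)²) = √(-1/1618*(-352)*(45 - 352)/3 + (-953 + 540)²) = √(-1/1618*(-352)*(-307)*(⅓) + (-413)²) = √(-54032/809*⅓ + 170569) = √(-54032/2427 + 170569) = √(413916931/2427) = √1004576391537/2427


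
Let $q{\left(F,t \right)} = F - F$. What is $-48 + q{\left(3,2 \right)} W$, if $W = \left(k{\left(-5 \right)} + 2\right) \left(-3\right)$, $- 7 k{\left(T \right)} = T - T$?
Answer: $-48$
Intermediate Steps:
$k{\left(T \right)} = 0$ ($k{\left(T \right)} = - \frac{T - T}{7} = \left(- \frac{1}{7}\right) 0 = 0$)
$q{\left(F,t \right)} = 0$
$W = -6$ ($W = \left(0 + 2\right) \left(-3\right) = 2 \left(-3\right) = -6$)
$-48 + q{\left(3,2 \right)} W = -48 + 0 \left(-6\right) = -48 + 0 = -48$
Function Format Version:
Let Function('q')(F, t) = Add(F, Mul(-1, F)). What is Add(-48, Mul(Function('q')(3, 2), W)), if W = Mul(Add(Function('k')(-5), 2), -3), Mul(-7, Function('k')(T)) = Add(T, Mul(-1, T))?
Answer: -48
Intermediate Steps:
Function('k')(T) = 0 (Function('k')(T) = Mul(Rational(-1, 7), Add(T, Mul(-1, T))) = Mul(Rational(-1, 7), 0) = 0)
Function('q')(F, t) = 0
W = -6 (W = Mul(Add(0, 2), -3) = Mul(2, -3) = -6)
Add(-48, Mul(Function('q')(3, 2), W)) = Add(-48, Mul(0, -6)) = Add(-48, 0) = -48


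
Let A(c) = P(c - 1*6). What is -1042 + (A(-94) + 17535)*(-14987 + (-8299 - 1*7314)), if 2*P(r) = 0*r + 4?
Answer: -536633242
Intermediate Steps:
P(r) = 2 (P(r) = (0*r + 4)/2 = (0 + 4)/2 = (1/2)*4 = 2)
A(c) = 2
-1042 + (A(-94) + 17535)*(-14987 + (-8299 - 1*7314)) = -1042 + (2 + 17535)*(-14987 + (-8299 - 1*7314)) = -1042 + 17537*(-14987 + (-8299 - 7314)) = -1042 + 17537*(-14987 - 15613) = -1042 + 17537*(-30600) = -1042 - 536632200 = -536633242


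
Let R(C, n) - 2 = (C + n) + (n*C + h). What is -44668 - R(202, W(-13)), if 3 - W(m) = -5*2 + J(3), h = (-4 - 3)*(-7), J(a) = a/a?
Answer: -47357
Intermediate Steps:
J(a) = 1
h = 49 (h = -7*(-7) = 49)
W(m) = 12 (W(m) = 3 - (-5*2 + 1) = 3 - (-10 + 1) = 3 - 1*(-9) = 3 + 9 = 12)
R(C, n) = 51 + C + n + C*n (R(C, n) = 2 + ((C + n) + (n*C + 49)) = 2 + ((C + n) + (C*n + 49)) = 2 + ((C + n) + (49 + C*n)) = 2 + (49 + C + n + C*n) = 51 + C + n + C*n)
-44668 - R(202, W(-13)) = -44668 - (51 + 202 + 12 + 202*12) = -44668 - (51 + 202 + 12 + 2424) = -44668 - 1*2689 = -44668 - 2689 = -47357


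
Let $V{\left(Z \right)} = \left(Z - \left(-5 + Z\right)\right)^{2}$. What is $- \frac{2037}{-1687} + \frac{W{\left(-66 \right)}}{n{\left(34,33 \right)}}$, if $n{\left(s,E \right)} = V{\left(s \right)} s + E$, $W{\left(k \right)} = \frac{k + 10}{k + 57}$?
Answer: $\frac{2326073}{1915227} \approx 1.2145$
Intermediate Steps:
$V{\left(Z \right)} = 25$ ($V{\left(Z \right)} = 5^{2} = 25$)
$W{\left(k \right)} = \frac{10 + k}{57 + k}$
$n{\left(s,E \right)} = E + 25 s$ ($n{\left(s,E \right)} = 25 s + E = E + 25 s$)
$- \frac{2037}{-1687} + \frac{W{\left(-66 \right)}}{n{\left(34,33 \right)}} = - \frac{2037}{-1687} + \frac{\frac{1}{57 - 66} \left(10 - 66\right)}{33 + 25 \cdot 34} = \left(-2037\right) \left(- \frac{1}{1687}\right) + \frac{\frac{1}{-9} \left(-56\right)}{33 + 850} = \frac{291}{241} + \frac{\left(- \frac{1}{9}\right) \left(-56\right)}{883} = \frac{291}{241} + \frac{56}{9} \cdot \frac{1}{883} = \frac{291}{241} + \frac{56}{7947} = \frac{2326073}{1915227}$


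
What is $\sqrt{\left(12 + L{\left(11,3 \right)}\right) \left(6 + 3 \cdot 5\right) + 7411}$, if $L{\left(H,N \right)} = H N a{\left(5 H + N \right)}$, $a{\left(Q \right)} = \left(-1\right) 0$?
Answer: $\sqrt{7663} \approx 87.539$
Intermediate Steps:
$a{\left(Q \right)} = 0$
$L{\left(H,N \right)} = 0$ ($L{\left(H,N \right)} = H N 0 = 0$)
$\sqrt{\left(12 + L{\left(11,3 \right)}\right) \left(6 + 3 \cdot 5\right) + 7411} = \sqrt{\left(12 + 0\right) \left(6 + 3 \cdot 5\right) + 7411} = \sqrt{12 \left(6 + 15\right) + 7411} = \sqrt{12 \cdot 21 + 7411} = \sqrt{252 + 7411} = \sqrt{7663}$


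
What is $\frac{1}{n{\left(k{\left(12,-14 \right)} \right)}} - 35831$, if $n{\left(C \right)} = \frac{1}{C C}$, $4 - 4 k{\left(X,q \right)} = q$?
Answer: $- \frac{143243}{4} \approx -35811.0$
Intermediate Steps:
$k{\left(X,q \right)} = 1 - \frac{q}{4}$
$n{\left(C \right)} = \frac{1}{C^{2}}$
$\frac{1}{n{\left(k{\left(12,-14 \right)} \right)}} - 35831 = \frac{1}{\frac{1}{\left(1 - - \frac{7}{2}\right)^{2}}} - 35831 = \frac{1}{\frac{1}{\left(1 + \frac{7}{2}\right)^{2}}} - 35831 = \frac{1}{\frac{1}{\frac{81}{4}}} - 35831 = \frac{1}{\frac{4}{81}} - 35831 = \frac{81}{4} - 35831 = - \frac{143243}{4}$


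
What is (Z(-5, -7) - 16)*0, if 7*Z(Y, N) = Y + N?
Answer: 0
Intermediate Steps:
Z(Y, N) = N/7 + Y/7 (Z(Y, N) = (Y + N)/7 = (N + Y)/7 = N/7 + Y/7)
(Z(-5, -7) - 16)*0 = (((⅐)*(-7) + (⅐)*(-5)) - 16)*0 = ((-1 - 5/7) - 16)*0 = (-12/7 - 16)*0 = -124/7*0 = 0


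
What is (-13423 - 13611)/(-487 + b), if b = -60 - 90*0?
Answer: 27034/547 ≈ 49.422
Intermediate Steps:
b = -60 (b = -60 + 0 = -60)
(-13423 - 13611)/(-487 + b) = (-13423 - 13611)/(-487 - 60) = -27034/(-547) = -27034*(-1/547) = 27034/547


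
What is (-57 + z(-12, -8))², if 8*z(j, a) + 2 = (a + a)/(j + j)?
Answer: 117649/36 ≈ 3268.0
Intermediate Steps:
z(j, a) = -¼ + a/(8*j) (z(j, a) = -¼ + ((a + a)/(j + j))/8 = -¼ + ((2*a)/((2*j)))/8 = -¼ + ((2*a)*(1/(2*j)))/8 = -¼ + (a/j)/8 = -¼ + a/(8*j))
(-57 + z(-12, -8))² = (-57 + (⅛)*(-8 - 2*(-12))/(-12))² = (-57 + (⅛)*(-1/12)*(-8 + 24))² = (-57 + (⅛)*(-1/12)*16)² = (-57 - ⅙)² = (-343/6)² = 117649/36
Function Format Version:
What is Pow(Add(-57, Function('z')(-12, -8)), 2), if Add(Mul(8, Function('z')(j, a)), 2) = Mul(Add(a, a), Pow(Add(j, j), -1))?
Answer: Rational(117649, 36) ≈ 3268.0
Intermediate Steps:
Function('z')(j, a) = Add(Rational(-1, 4), Mul(Rational(1, 8), a, Pow(j, -1))) (Function('z')(j, a) = Add(Rational(-1, 4), Mul(Rational(1, 8), Mul(Add(a, a), Pow(Add(j, j), -1)))) = Add(Rational(-1, 4), Mul(Rational(1, 8), Mul(Mul(2, a), Pow(Mul(2, j), -1)))) = Add(Rational(-1, 4), Mul(Rational(1, 8), Mul(Mul(2, a), Mul(Rational(1, 2), Pow(j, -1))))) = Add(Rational(-1, 4), Mul(Rational(1, 8), Mul(a, Pow(j, -1)))) = Add(Rational(-1, 4), Mul(Rational(1, 8), a, Pow(j, -1))))
Pow(Add(-57, Function('z')(-12, -8)), 2) = Pow(Add(-57, Mul(Rational(1, 8), Pow(-12, -1), Add(-8, Mul(-2, -12)))), 2) = Pow(Add(-57, Mul(Rational(1, 8), Rational(-1, 12), Add(-8, 24))), 2) = Pow(Add(-57, Mul(Rational(1, 8), Rational(-1, 12), 16)), 2) = Pow(Add(-57, Rational(-1, 6)), 2) = Pow(Rational(-343, 6), 2) = Rational(117649, 36)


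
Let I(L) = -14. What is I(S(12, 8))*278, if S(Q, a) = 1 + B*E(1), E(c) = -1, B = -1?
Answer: -3892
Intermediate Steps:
S(Q, a) = 2 (S(Q, a) = 1 - 1*(-1) = 1 + 1 = 2)
I(S(12, 8))*278 = -14*278 = -3892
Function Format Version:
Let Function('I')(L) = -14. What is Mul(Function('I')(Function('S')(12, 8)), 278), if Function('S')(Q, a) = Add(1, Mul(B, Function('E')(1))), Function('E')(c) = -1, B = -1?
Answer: -3892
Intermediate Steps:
Function('S')(Q, a) = 2 (Function('S')(Q, a) = Add(1, Mul(-1, -1)) = Add(1, 1) = 2)
Mul(Function('I')(Function('S')(12, 8)), 278) = Mul(-14, 278) = -3892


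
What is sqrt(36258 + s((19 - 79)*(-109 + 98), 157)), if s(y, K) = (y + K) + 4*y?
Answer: 13*sqrt(235) ≈ 199.29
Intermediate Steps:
s(y, K) = K + 5*y (s(y, K) = (K + y) + 4*y = K + 5*y)
sqrt(36258 + s((19 - 79)*(-109 + 98), 157)) = sqrt(36258 + (157 + 5*((19 - 79)*(-109 + 98)))) = sqrt(36258 + (157 + 5*(-60*(-11)))) = sqrt(36258 + (157 + 5*660)) = sqrt(36258 + (157 + 3300)) = sqrt(36258 + 3457) = sqrt(39715) = 13*sqrt(235)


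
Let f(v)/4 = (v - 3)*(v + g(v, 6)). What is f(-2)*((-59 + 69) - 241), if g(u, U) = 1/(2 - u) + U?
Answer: 19635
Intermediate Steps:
g(u, U) = U + 1/(2 - u)
f(v) = 4*(-3 + v)*(v + (-13 + 6*v)/(-2 + v)) (f(v) = 4*((v - 3)*(v + (-1 - 2*6 + 6*v)/(-2 + v))) = 4*((-3 + v)*(v + (-1 - 12 + 6*v)/(-2 + v))) = 4*((-3 + v)*(v + (-13 + 6*v)/(-2 + v))) = 4*(-3 + v)*(v + (-13 + 6*v)/(-2 + v)))
f(-2)*((-59 + 69) - 241) = (4*(39 + (-2)² + (-2)³ - 25*(-2))/(-2 - 2))*((-59 + 69) - 241) = (4*(39 + 4 - 8 + 50)/(-4))*(10 - 241) = (4*(-¼)*85)*(-231) = -85*(-231) = 19635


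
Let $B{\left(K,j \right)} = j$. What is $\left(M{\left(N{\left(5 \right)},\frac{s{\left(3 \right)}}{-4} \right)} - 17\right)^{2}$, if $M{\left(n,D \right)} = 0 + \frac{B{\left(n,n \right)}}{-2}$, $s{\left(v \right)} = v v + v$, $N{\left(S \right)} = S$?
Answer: $\frac{1521}{4} \approx 380.25$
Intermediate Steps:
$s{\left(v \right)} = v + v^{2}$ ($s{\left(v \right)} = v^{2} + v = v + v^{2}$)
$M{\left(n,D \right)} = - \frac{n}{2}$ ($M{\left(n,D \right)} = 0 + \frac{n}{-2} = 0 - \frac{n}{2} = - \frac{n}{2}$)
$\left(M{\left(N{\left(5 \right)},\frac{s{\left(3 \right)}}{-4} \right)} - 17\right)^{2} = \left(\left(- \frac{1}{2}\right) 5 - 17\right)^{2} = \left(- \frac{5}{2} - 17\right)^{2} = \left(- \frac{39}{2}\right)^{2} = \frac{1521}{4}$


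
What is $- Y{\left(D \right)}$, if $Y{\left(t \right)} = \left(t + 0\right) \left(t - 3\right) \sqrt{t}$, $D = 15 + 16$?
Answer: $- 868 \sqrt{31} \approx -4832.8$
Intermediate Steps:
$D = 31$
$Y{\left(t \right)} = t^{\frac{3}{2}} \left(-3 + t\right)$ ($Y{\left(t \right)} = t \left(-3 + t\right) \sqrt{t} = t^{\frac{3}{2}} \left(-3 + t\right)$)
$- Y{\left(D \right)} = - 31^{\frac{3}{2}} \left(-3 + 31\right) = - 31 \sqrt{31} \cdot 28 = - 868 \sqrt{31}$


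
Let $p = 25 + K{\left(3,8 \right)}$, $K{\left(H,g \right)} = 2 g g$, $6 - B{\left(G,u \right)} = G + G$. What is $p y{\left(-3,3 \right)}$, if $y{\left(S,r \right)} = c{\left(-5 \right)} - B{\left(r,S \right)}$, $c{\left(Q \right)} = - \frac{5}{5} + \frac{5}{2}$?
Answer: $\frac{459}{2} \approx 229.5$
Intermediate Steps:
$c{\left(Q \right)} = \frac{3}{2}$ ($c{\left(Q \right)} = \left(-5\right) \frac{1}{5} + 5 \cdot \frac{1}{2} = -1 + \frac{5}{2} = \frac{3}{2}$)
$B{\left(G,u \right)} = 6 - 2 G$ ($B{\left(G,u \right)} = 6 - \left(G + G\right) = 6 - 2 G$)
$K{\left(H,g \right)} = 2 g^{2}$
$y{\left(S,r \right)} = - \frac{9}{2} + 2 r$ ($y{\left(S,r \right)} = \frac{3}{2} - \left(6 - 2 r\right) = \frac{3}{2} + \left(-6 + 2 r\right) = - \frac{9}{2} + 2 r$)
$p = 153$ ($p = 25 + 2 \cdot 8^{2} = 25 + 2 \cdot 64 = 25 + 128 = 153$)
$p y{\left(-3,3 \right)} = 153 \left(- \frac{9}{2} + 2 \cdot 3\right) = 153 \left(- \frac{9}{2} + 6\right) = 153 \cdot \frac{3}{2} = \frac{459}{2}$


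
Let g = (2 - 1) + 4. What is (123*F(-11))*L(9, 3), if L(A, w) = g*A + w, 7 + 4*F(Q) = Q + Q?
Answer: -42804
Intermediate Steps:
g = 5 (g = 1 + 4 = 5)
F(Q) = -7/4 + Q/2 (F(Q) = -7/4 + (Q + Q)/4 = -7/4 + (2*Q)/4 = -7/4 + Q/2)
L(A, w) = w + 5*A (L(A, w) = 5*A + w = w + 5*A)
(123*F(-11))*L(9, 3) = (123*(-7/4 + (½)*(-11)))*(3 + 5*9) = (123*(-7/4 - 11/2))*(3 + 45) = (123*(-29/4))*48 = -3567/4*48 = -42804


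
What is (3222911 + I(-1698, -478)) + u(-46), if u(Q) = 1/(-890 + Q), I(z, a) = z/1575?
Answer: 527912645033/163800 ≈ 3.2229e+6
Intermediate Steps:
I(z, a) = z/1575 (I(z, a) = z*(1/1575) = z/1575)
(3222911 + I(-1698, -478)) + u(-46) = (3222911 + (1/1575)*(-1698)) + 1/(-890 - 46) = (3222911 - 566/525) + 1/(-936) = 1692027709/525 - 1/936 = 527912645033/163800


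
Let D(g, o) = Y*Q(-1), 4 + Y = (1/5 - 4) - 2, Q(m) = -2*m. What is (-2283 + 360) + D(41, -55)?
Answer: -9713/5 ≈ -1942.6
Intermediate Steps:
Y = -49/5 (Y = -4 + ((1/5 - 4) - 2) = -4 + ((⅕ - 4) - 2) = -4 + (-19/5 - 2) = -4 - 29/5 = -49/5 ≈ -9.8000)
D(g, o) = -98/5 (D(g, o) = -(-98)*(-1)/5 = -49/5*2 = -98/5)
(-2283 + 360) + D(41, -55) = (-2283 + 360) - 98/5 = -1923 - 98/5 = -9713/5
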